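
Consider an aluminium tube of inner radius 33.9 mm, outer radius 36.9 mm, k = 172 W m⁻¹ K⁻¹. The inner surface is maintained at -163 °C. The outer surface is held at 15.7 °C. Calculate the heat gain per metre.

Q' = 2.28×10^6 W/m

Q' = 2πk·ΔT/ln(r₂/r₁) = 2π × 172 × 178.7 / ln(0.0369/0.0339) = 2.28×10^6 W/m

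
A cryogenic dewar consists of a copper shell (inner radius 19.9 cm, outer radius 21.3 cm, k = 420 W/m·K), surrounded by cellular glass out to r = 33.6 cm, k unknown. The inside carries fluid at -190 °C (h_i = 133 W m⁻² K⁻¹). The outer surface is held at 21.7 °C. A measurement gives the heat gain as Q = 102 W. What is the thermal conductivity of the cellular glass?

ΣR = ΔT/Q = |-190 − 21.7|/102 = 2.075 K/W
Known resistances:
  R_conv,in = 1/(4πr²h) = 1/(4π·0.199²·133) = 0.01511 K/W
  R_copper = (1/0.199 − 1/0.213)/(4πk) = 0.3303/(4π·420) = 6.258×10^-5 K/W
R_cellular glass = ΣR − ΣR_known = 2.075 − 0.01517 = 2.060 K/W
(1/r₁−1/r₂)/(4πk) = 2.060 ⇒ k = 1.719/(4π·2.060) = 0.0664 W/m·K

k = 0.0664 W/m·K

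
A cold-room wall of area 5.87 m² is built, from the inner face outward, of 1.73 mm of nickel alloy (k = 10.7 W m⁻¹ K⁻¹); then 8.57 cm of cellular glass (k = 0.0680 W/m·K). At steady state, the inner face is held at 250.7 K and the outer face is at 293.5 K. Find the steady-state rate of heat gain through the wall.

Treat each layer as a resistance in series:
  R_nickel alloy = L/(kA) = 0.00173/(10.7·5.87) = 2.754×10^-5 K/W
  R_cellular glass = L/(kA) = 0.0857/(0.0680·5.87) = 0.2147 K/W
ΣR = 2.754×10^-5 + 0.2147 = 0.2147 K/W
Q = ΔT/ΣR = (250.7 K − 293.5 K)/0.2147 = -199 W
(Negative Q ⇒ heat flows inward; heat gain = 199 W.)

Q = 199 W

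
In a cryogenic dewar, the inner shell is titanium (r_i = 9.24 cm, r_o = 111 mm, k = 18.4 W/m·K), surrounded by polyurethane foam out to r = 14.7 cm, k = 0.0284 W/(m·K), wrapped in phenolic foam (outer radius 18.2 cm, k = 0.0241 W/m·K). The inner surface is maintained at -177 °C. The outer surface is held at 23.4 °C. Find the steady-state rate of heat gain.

Treat each layer as a resistance in series:
  R_titanium = (1/0.0924 − 1/0.111)/(4πk) = 1.814/(4π·18.4) = 0.007843 K/W
  R_polyurethane foam = (1/0.111 − 1/0.147)/(4πk) = 2.206/(4π·0.0284) = 6.182 K/W
  R_phenolic foam = (1/0.147 − 1/0.182)/(4πk) = 1.308/(4π·0.0241) = 4.320 K/W
ΣR = 0.007843 + 6.182 + 4.320 = 10.51 K/W
Q = ΔT/ΣR = (-177 °C − 23.4 °C)/10.51 = -19.1 W
(Negative Q ⇒ heat flows inward; heat gain = 19.1 W.)

Q = 19.1 W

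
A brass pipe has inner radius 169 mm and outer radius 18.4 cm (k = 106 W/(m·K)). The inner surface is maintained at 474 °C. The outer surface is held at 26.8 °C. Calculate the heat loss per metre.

Q' = 2πk·ΔT/ln(r₂/r₁) = 2π × 106 × 447.2 / ln(0.184/0.169) = 3.50×10^6 W/m

Q' = 3.50×10^6 W/m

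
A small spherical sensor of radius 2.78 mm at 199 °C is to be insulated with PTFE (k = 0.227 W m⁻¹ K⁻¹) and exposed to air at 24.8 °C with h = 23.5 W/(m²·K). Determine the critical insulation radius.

r_cr = 1.93 cm

For a sphere, r_cr = 2k_ins/h = 2·0.227/23.5 = 0.0193 m = 1.93 cm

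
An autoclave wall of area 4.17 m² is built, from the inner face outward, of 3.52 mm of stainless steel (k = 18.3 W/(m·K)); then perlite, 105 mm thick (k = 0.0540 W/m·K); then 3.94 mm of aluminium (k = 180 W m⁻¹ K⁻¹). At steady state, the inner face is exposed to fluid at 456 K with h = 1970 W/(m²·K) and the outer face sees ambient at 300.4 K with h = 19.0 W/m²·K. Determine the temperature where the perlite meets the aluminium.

Resistance network (inner→outer):
  R_conv,in = 1/(hA) = 1/(1970·4.17) = 1.217×10^-4 K/W
  R_stainless steel = L/(kA) = 0.00352/(18.3·4.17) = 4.613×10^-5 K/W
  R_perlite = L/(kA) = 0.105/(0.0540·4.17) = 0.4663 K/W
  R_aluminium = L/(kA) = 0.00394/(180·4.17) = 5.249×10^-6 K/W
  R_conv,out = 1/(hA) = 1/(19.0·4.17) = 0.01262 K/W
ΣR = 1.217×10^-4 + 4.613×10^-5 + 0.4663 + 5.249×10^-6 + 0.01262 = 0.4791 K/W
Q = ΔT/ΣR = (456 K − 300.4 K)/0.4791 = 324.8 W
From the inner boundary to the perlite/aluminium interface, ΣR_partial = 0.4665 K/W.
T_interface = T_in − Q·ΣR_partial = 456 K − (324.8)(0.4665) = 304.5 K

T = 304.5 K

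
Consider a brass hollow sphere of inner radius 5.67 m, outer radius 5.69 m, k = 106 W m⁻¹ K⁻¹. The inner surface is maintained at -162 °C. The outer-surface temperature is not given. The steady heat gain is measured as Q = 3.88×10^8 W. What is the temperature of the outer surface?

Series resistances:
  R_brass = (1/5.67 − 1/5.69)/(4πk) = 6.199×10^-4/(4π·106) = 4.654×10^-7 K/W
ΣR = 4.654×10^-7 K/W
ΔT = Q·ΣR = 3.88×10^8 × 4.654×10^-7 = 180.6 K
Heat flows inward, so T_out = T_in + ΔT = -162 + 180.6 = 18.6 °C

T_out = 18.6 °C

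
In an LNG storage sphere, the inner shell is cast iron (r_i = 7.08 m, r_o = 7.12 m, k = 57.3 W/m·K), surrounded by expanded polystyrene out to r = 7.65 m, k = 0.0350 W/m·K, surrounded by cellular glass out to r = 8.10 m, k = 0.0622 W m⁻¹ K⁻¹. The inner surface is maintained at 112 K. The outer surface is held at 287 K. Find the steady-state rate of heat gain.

Resistance network (inner→outer):
  R_cast iron = (1/7.08 − 1/7.12)/(4πk) = 7.935×10^-4/(4π·57.3) = 1.102×10^-6 K/W
  R_expanded polystyrene = (1/7.12 − 1/7.65)/(4πk) = 0.009730/(4π·0.0350) = 0.02212 K/W
  R_cellular glass = (1/7.65 − 1/8.10)/(4πk) = 0.007262/(4π·0.0622) = 0.009291 K/W
ΣR = 1.102×10^-6 + 0.02212 + 0.009291 = 0.03141 K/W
Q = ΔT/ΣR = (112 K − 287 K)/0.03141 = -5570 W
(Negative Q ⇒ heat flows inward; heat gain = 5570 W.)

Q = 5570 W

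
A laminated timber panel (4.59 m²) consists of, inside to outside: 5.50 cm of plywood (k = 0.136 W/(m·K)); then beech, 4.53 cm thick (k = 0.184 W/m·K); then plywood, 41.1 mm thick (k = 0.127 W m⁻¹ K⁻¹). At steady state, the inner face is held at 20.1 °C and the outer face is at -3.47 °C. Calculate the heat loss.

Q = 111 W

Resistance network (inner→outer):
  R_plywood = L/(kA) = 0.0550/(0.136·4.59) = 0.08811 K/W
  R_beech = L/(kA) = 0.0453/(0.184·4.59) = 0.05364 K/W
  R_plywood = L/(kA) = 0.0411/(0.127·4.59) = 0.07051 K/W
ΣR = 0.08811 + 0.05364 + 0.07051 = 0.2123 K/W
Q = ΔT/ΣR = (20.1 °C − -3.47 °C)/0.2123 = 111 W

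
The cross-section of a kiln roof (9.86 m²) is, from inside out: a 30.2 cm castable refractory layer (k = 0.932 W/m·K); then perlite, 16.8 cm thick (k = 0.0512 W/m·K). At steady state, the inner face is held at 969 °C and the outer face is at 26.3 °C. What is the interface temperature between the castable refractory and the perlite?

Resistance network (inner→outer):
  R_castable refractory = L/(kA) = 0.302/(0.932·9.86) = 0.03286 K/W
  R_perlite = L/(kA) = 0.168/(0.0512·9.86) = 0.3328 K/W
ΣR = 0.03286 + 0.3328 = 0.3657 K/W
Q = ΔT/ΣR = (969 °C − 26.3 °C)/0.3657 = 2578 W
From the inner boundary to the castable refractory/perlite interface, ΣR_partial = 0.03286 K/W.
T_interface = T_in − Q·ΣR_partial = 969 °C − (2578)(0.03286) = 884 °C

T = 884 °C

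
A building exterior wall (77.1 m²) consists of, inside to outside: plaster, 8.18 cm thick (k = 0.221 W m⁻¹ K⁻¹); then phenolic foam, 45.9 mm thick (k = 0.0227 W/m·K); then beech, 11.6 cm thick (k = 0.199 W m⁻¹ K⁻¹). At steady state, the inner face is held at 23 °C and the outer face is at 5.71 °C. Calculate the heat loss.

Treat each layer as a resistance in series:
  R_plaster = L/(kA) = 0.0818/(0.221·77.1) = 0.004801 K/W
  R_phenolic foam = L/(kA) = 0.0459/(0.0227·77.1) = 0.02623 K/W
  R_beech = L/(kA) = 0.116/(0.199·77.1) = 0.007561 K/W
ΣR = 0.004801 + 0.02623 + 0.007561 = 0.03859 K/W
Q = ΔT/ΣR = (23 °C − 5.71 °C)/0.03859 = 448 W

Q = 448 W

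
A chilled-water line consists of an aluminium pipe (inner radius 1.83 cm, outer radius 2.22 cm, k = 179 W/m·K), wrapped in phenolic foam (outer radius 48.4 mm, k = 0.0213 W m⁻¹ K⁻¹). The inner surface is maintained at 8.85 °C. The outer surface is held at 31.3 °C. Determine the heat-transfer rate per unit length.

Q' = 3.85 W/m

Resistance network (inner→outer):
  R'_aluminium = ln(0.0222/0.0183)/(2πk) = 0.1932/(2π·179) = 1.718×10^-4 m·K/W
  R'_phenolic foam = ln(0.0484/0.0222)/(2πk) = 0.7794/(2π·0.0213) = 5.824 m·K/W
ΣR = 1.718×10^-4 + 5.824 = 5.824 m·K/W
Q' = ΔT/ΣR = (8.85 °C − 31.3 °C)/5.824 = -3.85 W/m
(Negative Q' ⇒ heat flows inward; heat gain = 3.85 W/m.)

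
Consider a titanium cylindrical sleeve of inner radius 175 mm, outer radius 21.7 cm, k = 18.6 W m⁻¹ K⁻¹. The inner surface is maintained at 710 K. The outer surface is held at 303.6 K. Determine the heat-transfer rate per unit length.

Q' = 221 kW/m

Q' = 2πk·ΔT/ln(r₂/r₁) = 2π × 18.6 × 406.4 / ln(0.217/0.175) = 2.21×10^5 W/m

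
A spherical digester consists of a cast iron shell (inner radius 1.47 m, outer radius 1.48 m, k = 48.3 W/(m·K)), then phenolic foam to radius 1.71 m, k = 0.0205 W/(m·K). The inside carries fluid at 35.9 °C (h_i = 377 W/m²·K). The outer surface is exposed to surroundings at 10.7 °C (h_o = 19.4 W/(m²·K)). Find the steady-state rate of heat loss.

Q = 71.1 W

Treat each layer as a resistance in series:
  R_conv,in = 1/(4πr²h) = 1/(4π·1.47²·377) = 9.768×10^-5 K/W
  R_cast iron = (1/1.47 − 1/1.48)/(4πk) = 0.004596/(4π·48.3) = 7.573×10^-6 K/W
  R_phenolic foam = (1/1.48 − 1/1.71)/(4πk) = 0.09088/(4π·0.0205) = 0.3528 K/W
  R_conv,out = 1/(4πr²h) = 1/(4π·1.71²·19.4) = 0.001403 K/W
ΣR = 9.768×10^-5 + 7.573×10^-6 + 0.3528 + 0.001403 = 0.3543 K/W
Q = ΔT/ΣR = (35.9 °C − 10.7 °C)/0.3543 = 71.1 W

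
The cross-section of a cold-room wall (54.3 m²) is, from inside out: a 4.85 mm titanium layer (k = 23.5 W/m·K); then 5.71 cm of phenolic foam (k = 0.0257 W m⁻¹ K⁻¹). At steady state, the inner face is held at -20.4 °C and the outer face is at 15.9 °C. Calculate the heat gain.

Treat each layer as a resistance in series:
  R_titanium = L/(kA) = 0.00485/(23.5·54.3) = 3.801×10^-6 K/W
  R_phenolic foam = L/(kA) = 0.0571/(0.0257·54.3) = 0.04092 K/W
ΣR = 3.801×10^-6 + 0.04092 = 0.04092 K/W
Q = ΔT/ΣR = (-20.4 °C − 15.9 °C)/0.04092 = -887 W
(Negative Q ⇒ heat flows inward; heat gain = 887 W.)

Q = 887 W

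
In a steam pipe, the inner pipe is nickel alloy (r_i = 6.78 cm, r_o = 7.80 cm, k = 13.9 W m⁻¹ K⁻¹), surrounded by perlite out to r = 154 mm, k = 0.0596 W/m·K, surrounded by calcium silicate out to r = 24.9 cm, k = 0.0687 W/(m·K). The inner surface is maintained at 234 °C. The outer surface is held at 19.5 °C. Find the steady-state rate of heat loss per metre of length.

Q' = 73.2 W/m

Resistance network (inner→outer):
  R'_nickel alloy = ln(0.0780/0.0678)/(2πk) = 0.1401/(2π·13.9) = 0.001605 m·K/W
  R'_perlite = ln(0.154/0.0780)/(2πk) = 0.6802/(2π·0.0596) = 1.817 m·K/W
  R'_calcium silicate = ln(0.249/0.154)/(2πk) = 0.4805/(2π·0.0687) = 1.113 m·K/W
ΣR = 0.001605 + 1.817 + 1.113 = 2.932 m·K/W
Q' = ΔT/ΣR = (234 °C − 19.5 °C)/2.932 = 73.2 W/m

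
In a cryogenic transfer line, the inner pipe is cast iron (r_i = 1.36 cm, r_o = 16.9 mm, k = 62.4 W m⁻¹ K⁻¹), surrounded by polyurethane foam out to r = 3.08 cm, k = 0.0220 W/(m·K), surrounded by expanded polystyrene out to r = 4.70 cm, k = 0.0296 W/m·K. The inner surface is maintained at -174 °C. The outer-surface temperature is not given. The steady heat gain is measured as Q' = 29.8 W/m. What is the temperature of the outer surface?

Series resistances:
  R'_cast iron = ln(0.0169/0.0136)/(2πk) = 0.2172/(2π·62.4) = 5.541×10^-4 m·K/W
  R'_polyurethane foam = ln(0.0308/0.0169)/(2πk) = 0.6002/(2π·0.0220) = 4.342 m·K/W
  R'_expanded polystyrene = ln(0.0470/0.0308)/(2πk) = 0.4226/(2π·0.0296) = 2.272 m·K/W
ΣR = 6.615 m·K/W
ΔT = Q'·ΣR = 29.8 × 6.615 = 197.1 K
Heat flows inward, so T_out = T_in + ΔT = -174 + 197.1 = 23.1 °C

T_out = 23.1 °C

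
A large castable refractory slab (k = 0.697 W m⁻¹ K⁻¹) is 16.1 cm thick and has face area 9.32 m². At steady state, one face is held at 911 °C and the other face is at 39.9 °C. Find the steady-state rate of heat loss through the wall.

Q = 35100 W

Q = kA·ΔT/L = 0.697 × 9.32 × |911 °C − 39.9 °C| / 0.161 = 35100 W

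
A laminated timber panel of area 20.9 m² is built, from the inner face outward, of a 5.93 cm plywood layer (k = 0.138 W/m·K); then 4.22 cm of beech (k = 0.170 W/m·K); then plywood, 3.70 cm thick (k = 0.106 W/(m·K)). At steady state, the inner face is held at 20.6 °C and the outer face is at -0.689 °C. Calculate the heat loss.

Resistance network (inner→outer):
  R_plywood = L/(kA) = 0.0593/(0.138·20.9) = 0.02056 K/W
  R_beech = L/(kA) = 0.0422/(0.170·20.9) = 0.01188 K/W
  R_plywood = L/(kA) = 0.0370/(0.106·20.9) = 0.01670 K/W
ΣR = 0.02056 + 0.01188 + 0.01670 = 0.04914 K/W
Q = ΔT/ΣR = (20.6 °C − -0.689 °C)/0.04914 = 433 W

Q = 433 W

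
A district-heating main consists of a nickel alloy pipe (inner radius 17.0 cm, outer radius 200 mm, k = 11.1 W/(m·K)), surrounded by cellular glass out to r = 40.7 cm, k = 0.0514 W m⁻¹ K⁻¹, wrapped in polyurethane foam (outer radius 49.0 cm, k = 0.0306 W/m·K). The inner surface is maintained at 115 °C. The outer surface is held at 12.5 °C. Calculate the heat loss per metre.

Q' = 32.4 W/m

Series thermal resistances, inner to outer:
  R'_nickel alloy = ln(0.200/0.170)/(2πk) = 0.1625/(2π·11.1) = 0.002330 m·K/W
  R'_cellular glass = ln(0.407/0.200)/(2πk) = 0.7105/(2π·0.0514) = 2.200 m·K/W
  R'_polyurethane foam = ln(0.490/0.407)/(2πk) = 0.1856/(2π·0.0306) = 0.9653 m·K/W
ΣR = 0.002330 + 2.200 + 0.9653 = 3.168 m·K/W
Q' = ΔT/ΣR = (115 °C − 12.5 °C)/3.168 = 32.4 W/m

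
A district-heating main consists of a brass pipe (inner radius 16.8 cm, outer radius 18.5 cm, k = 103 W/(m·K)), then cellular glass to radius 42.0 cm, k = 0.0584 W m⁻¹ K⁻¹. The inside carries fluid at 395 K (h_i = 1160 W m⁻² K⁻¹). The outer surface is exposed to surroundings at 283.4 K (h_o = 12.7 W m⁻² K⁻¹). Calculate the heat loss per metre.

Resistance network (inner→outer):
  R'_conv,in = 1/(2πr h) = 1/(2π·0.168·1160) = 8.167×10^-4 m·K/W
  R'_brass = ln(0.185/0.168)/(2πk) = 0.09639/(2π·103) = 1.489×10^-4 m·K/W
  R'_cellular glass = ln(0.420/0.185)/(2πk) = 0.8199/(2π·0.0584) = 2.234 m·K/W
  R'_conv,out = 1/(2πr h) = 1/(2π·0.420·12.7) = 0.02984 m·K/W
ΣR = 8.167×10^-4 + 1.489×10^-4 + 2.234 + 0.02984 = 2.265 m·K/W
Q' = ΔT/ΣR = (395 K − 283.4 K)/2.265 = 49.3 W/m

Q' = 49.3 W/m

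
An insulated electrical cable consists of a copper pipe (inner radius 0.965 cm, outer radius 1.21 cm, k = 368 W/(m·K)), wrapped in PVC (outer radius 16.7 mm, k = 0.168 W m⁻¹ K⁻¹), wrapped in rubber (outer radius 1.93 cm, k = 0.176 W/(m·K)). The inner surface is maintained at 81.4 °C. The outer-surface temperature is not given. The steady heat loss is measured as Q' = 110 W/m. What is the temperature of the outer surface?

Sum the resistances:
  R'_copper = ln(0.0121/0.00965)/(2πk) = 0.2262/(2π·368) = 9.785×10^-5 m·K/W
  R'_PVC = ln(0.0167/0.0121)/(2πk) = 0.3222/(2π·0.168) = 0.3052 m·K/W
  R'_rubber = ln(0.0193/0.0167)/(2πk) = 0.1447/(2π·0.176) = 0.1308 m·K/W
ΣR = 0.4362 m·K/W
ΔT = Q'·ΣR = 110 × 0.4362 = 47.98 K
Heat flows outward, so T_out = T_in − ΔT = 81.4 − 47.98 = 33.4 °C

T_out = 33.4 °C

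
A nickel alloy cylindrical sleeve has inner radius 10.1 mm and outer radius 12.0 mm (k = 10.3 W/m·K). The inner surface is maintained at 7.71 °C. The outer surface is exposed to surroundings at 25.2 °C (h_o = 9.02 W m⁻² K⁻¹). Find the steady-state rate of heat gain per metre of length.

Treat each layer as a resistance in series:
  R'_nickel alloy = ln(0.0120/0.0101)/(2πk) = 0.1724/(2π·10.3) = 0.002663 m·K/W
  R'_conv,out = 1/(2πr h) = 1/(2π·0.0120·9.02) = 1.470 m·K/W
ΣR = 0.002663 + 1.470 = 1.473 m·K/W
Q' = ΔT/ΣR = (7.71 °C − 25.2 °C)/1.473 = -11.9 W/m
(Negative Q' ⇒ heat flows inward; heat gain = 11.9 W/m.)

Q' = 11.9 W/m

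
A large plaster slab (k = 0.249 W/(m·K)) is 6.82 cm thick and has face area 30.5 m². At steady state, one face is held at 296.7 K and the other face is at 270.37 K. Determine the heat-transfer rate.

Q = 2.93 kW

Q = kA·ΔT/L = 0.249 × 30.5 × |296.7 K − 270.37 K| / 0.0682 = 2930 W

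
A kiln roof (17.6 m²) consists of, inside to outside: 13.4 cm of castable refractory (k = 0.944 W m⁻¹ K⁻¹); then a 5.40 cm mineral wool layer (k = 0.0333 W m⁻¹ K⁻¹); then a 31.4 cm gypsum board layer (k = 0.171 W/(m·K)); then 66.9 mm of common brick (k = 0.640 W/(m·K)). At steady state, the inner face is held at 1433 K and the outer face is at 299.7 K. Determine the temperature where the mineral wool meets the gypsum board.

Treat each layer as a resistance in series:
  R_castable refractory = L/(kA) = 0.134/(0.944·17.6) = 0.008065 K/W
  R_mineral wool = L/(kA) = 0.0540/(0.0333·17.6) = 0.09214 K/W
  R_gypsum board = L/(kA) = 0.314/(0.171·17.6) = 0.1043 K/W
  R_common brick = L/(kA) = 0.0669/(0.640·17.6) = 0.005939 K/W
ΣR = 0.008065 + 0.09214 + 0.1043 + 0.005939 = 0.2104 K/W
Q = ΔT/ΣR = (1433 K − 299.7 K)/0.2104 = 5386 W
From the inner boundary to the mineral wool/gypsum board interface, ΣR_partial = 0.1002 K/W.
T_interface = T_in − Q·ΣR_partial = 1433 K − (5386)(0.1002) = 893 K

T = 893 K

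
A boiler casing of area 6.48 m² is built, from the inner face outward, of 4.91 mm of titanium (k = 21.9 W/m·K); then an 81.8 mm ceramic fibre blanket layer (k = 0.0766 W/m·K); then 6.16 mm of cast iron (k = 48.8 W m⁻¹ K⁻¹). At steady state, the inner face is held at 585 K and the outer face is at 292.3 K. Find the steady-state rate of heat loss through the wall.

Resistance network (inner→outer):
  R_titanium = L/(kA) = 0.00491/(21.9·6.48) = 3.460×10^-5 K/W
  R_ceramic fibre blanket = L/(kA) = 0.0818/(0.0766·6.48) = 0.1648 K/W
  R_cast iron = L/(kA) = 0.00616/(48.8·6.48) = 1.948×10^-5 K/W
ΣR = 3.460×10^-5 + 0.1648 + 1.948×10^-5 = 0.1649 K/W
Q = ΔT/ΣR = (585 K − 292.3 K)/0.1649 = 1780 W

Q = 1780 W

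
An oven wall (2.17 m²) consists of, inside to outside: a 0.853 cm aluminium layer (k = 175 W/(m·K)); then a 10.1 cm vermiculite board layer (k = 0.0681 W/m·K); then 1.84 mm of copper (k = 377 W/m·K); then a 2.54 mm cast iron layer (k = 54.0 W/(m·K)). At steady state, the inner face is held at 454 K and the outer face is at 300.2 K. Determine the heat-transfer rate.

Q = 225 W

Series thermal resistances, inner to outer:
  R_aluminium = L/(kA) = 0.00853/(175·2.17) = 2.246×10^-5 K/W
  R_vermiculite board = L/(kA) = 0.101/(0.0681·2.17) = 0.6835 K/W
  R_copper = L/(kA) = 0.00184/(377·2.17) = 2.249×10^-6 K/W
  R_cast iron = L/(kA) = 0.00254/(54.0·2.17) = 2.168×10^-5 K/W
ΣR = 2.246×10^-5 + 0.6835 + 2.249×10^-6 + 2.168×10^-5 = 0.6835 K/W
Q = ΔT/ΣR = (454 K − 300.2 K)/0.6835 = 225 W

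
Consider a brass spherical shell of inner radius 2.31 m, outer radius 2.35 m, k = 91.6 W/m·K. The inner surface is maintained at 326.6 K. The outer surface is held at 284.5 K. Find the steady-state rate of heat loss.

Q = 4πk·ΔT/(1/r₁ − 1/r₂) = 4π × 91.6 × 42.1 / (1/2.31 − 1/2.35) = 6.58×10^6 W

Q = 6.58×10^6 W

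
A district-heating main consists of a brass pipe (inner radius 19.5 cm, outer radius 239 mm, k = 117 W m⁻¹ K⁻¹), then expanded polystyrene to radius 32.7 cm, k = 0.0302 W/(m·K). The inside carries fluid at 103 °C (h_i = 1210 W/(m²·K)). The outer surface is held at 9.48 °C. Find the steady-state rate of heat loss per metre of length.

Q' = 56.6 W/m

Series thermal resistances, inner to outer:
  R'_conv,in = 1/(2πr h) = 1/(2π·0.195·1210) = 6.745×10^-4 m·K/W
  R'_brass = ln(0.239/0.195)/(2πk) = 0.2035/(2π·117) = 2.768×10^-4 m·K/W
  R'_expanded polystyrene = ln(0.327/0.239)/(2πk) = 0.3135/(2π·0.0302) = 1.652 m·K/W
ΣR = 6.745×10^-4 + 2.768×10^-4 + 1.652 = 1.653 m·K/W
Q' = ΔT/ΣR = (103 °C − 9.48 °C)/1.653 = 56.6 W/m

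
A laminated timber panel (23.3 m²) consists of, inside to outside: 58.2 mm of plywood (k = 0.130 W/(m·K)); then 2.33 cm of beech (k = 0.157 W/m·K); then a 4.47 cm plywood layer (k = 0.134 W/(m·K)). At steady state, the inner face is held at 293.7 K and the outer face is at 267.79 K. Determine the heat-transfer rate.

Series thermal resistances, inner to outer:
  R_plywood = L/(kA) = 0.0582/(0.130·23.3) = 0.01921 K/W
  R_beech = L/(kA) = 0.0233/(0.157·23.3) = 0.006369 K/W
  R_plywood = L/(kA) = 0.0447/(0.134·23.3) = 0.01432 K/W
ΣR = 0.01921 + 0.006369 + 0.01432 = 0.03990 K/W
Q = ΔT/ΣR = (293.7 K − 267.79 K)/0.03990 = 649 W

Q = 649 W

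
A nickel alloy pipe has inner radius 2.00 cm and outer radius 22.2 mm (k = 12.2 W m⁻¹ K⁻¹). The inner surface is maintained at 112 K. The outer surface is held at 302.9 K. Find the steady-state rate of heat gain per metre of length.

Q' = 2πk·ΔT/ln(r₂/r₁) = 2π × 12.2 × 190.9 / ln(0.0222/0.0200) = 1.40×10^5 W/m

Q' = 140 kW/m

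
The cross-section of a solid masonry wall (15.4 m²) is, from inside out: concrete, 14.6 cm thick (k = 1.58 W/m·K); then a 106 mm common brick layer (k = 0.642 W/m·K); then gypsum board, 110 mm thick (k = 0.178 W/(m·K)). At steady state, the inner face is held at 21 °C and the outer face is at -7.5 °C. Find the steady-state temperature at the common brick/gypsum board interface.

T = 12.6 °C

Series thermal resistances, inner to outer:
  R_concrete = L/(kA) = 0.146/(1.58·15.4) = 0.006000 K/W
  R_common brick = L/(kA) = 0.106/(0.642·15.4) = 0.01072 K/W
  R_gypsum board = L/(kA) = 0.110/(0.178·15.4) = 0.04013 K/W
ΣR = 0.006000 + 0.01072 + 0.04013 = 0.05685 K/W
Q = ΔT/ΣR = (21 °C − -7.5 °C)/0.05685 = 501.3 W
From the inner boundary to the common brick/gypsum board interface, ΣR_partial = 0.01672 K/W.
T_interface = T_in − Q·ΣR_partial = 21 °C − (501.3)(0.01672) = 12.6 °C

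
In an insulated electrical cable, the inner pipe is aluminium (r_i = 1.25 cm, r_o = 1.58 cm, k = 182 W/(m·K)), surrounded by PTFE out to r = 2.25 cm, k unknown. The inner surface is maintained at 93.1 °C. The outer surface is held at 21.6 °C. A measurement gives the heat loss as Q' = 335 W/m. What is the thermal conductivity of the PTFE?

ΣR = ΔT/Q' = |93.1 − 21.6|/335 = 0.2134 m·K/W
Known resistances:
  R'_aluminium = ln(0.0158/0.0125)/(2πk) = 0.2343/(2π·182) = 2.049×10^-4 m·K/W
R_PTFE = ΣR − ΣR_known = 0.2134 − 2.049×10^-4 = 0.2132 m·K/W
ln(r₂/r₁)/(2πk) = 0.2132 ⇒ k = 0.3535/(2π·0.2132) = 0.264 W/m·K

k = 0.264 W/m·K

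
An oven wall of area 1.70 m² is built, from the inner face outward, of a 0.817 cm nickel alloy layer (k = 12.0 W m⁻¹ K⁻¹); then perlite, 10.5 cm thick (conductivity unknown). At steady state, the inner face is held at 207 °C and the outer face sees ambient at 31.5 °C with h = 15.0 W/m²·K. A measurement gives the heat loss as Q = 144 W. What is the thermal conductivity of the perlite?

k = 0.0524 W/m·K

ΣR = ΔT/Q = |207 − 31.5|/144 = 1.219 K/W
Known resistances:
  R_nickel alloy = L/(kA) = 0.00817/(12.0·1.70) = 4.005×10^-4 K/W
  R_conv,out = 1/(hA) = 1/(15.0·1.70) = 0.03922 K/W
R_perlite = ΣR − ΣR_known = 1.219 − 0.03962 = 1.179 K/W
L/(kA) = 1.179 ⇒ k = 0.105/(1.179·1.70) = 0.0524 W/m·K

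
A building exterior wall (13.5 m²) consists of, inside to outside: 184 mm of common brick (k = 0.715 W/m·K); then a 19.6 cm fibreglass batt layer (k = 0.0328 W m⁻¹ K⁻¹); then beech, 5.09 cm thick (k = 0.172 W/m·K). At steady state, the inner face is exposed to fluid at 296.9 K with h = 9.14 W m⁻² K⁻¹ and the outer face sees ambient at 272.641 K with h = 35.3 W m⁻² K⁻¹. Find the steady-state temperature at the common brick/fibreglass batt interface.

Treat each layer as a resistance in series:
  R_conv,in = 1/(hA) = 1/(9.14·13.5) = 0.008104 K/W
  R_common brick = L/(kA) = 0.184/(0.715·13.5) = 0.01906 K/W
  R_fibreglass batt = L/(kA) = 0.196/(0.0328·13.5) = 0.4426 K/W
  R_beech = L/(kA) = 0.0509/(0.172·13.5) = 0.02192 K/W
  R_conv,out = 1/(hA) = 1/(35.3·13.5) = 0.002098 K/W
ΣR = 0.008104 + 0.01906 + 0.4426 + 0.02192 + 0.002098 = 0.4938 K/W
Q = ΔT/ΣR = (296.9 K − 272.641 K)/0.4938 = 49.13 W
From the inner boundary to the common brick/fibreglass batt interface, ΣR_partial = 0.02716 K/W.
T_interface = T_in − Q·ΣR_partial = 296.9 K − (49.13)(0.02716) = 295.6 K

T = 295.6 K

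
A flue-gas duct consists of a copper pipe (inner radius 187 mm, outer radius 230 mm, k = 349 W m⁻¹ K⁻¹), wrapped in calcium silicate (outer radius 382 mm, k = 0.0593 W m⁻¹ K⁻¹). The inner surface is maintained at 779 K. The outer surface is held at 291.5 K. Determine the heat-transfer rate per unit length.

Q' = 358 W/m

Treat each layer as a resistance in series:
  R'_copper = ln(0.230/0.187)/(2πk) = 0.2070/(2π·349) = 9.439×10^-5 m·K/W
  R'_calcium silicate = ln(0.382/0.230)/(2πk) = 0.5073/(2π·0.0593) = 1.362 m·K/W
ΣR = 9.439×10^-5 + 1.362 = 1.362 m·K/W
Q' = ΔT/ΣR = (779 K − 291.5 K)/1.362 = 358 W/m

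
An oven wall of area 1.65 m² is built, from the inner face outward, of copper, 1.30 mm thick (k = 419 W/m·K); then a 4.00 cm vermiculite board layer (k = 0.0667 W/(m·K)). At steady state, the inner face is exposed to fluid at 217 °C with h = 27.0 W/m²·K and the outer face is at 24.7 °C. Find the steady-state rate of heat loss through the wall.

Q = 498 W

Series thermal resistances, inner to outer:
  R_conv,in = 1/(hA) = 1/(27.0·1.65) = 0.02245 K/W
  R_copper = L/(kA) = 0.00130/(419·1.65) = 1.880×10^-6 K/W
  R_vermiculite board = L/(kA) = 0.0400/(0.0667·1.65) = 0.3635 K/W
ΣR = 0.02245 + 1.880×10^-6 + 0.3635 = 0.3860 K/W
Q = ΔT/ΣR = (217 °C − 24.7 °C)/0.3860 = 498 W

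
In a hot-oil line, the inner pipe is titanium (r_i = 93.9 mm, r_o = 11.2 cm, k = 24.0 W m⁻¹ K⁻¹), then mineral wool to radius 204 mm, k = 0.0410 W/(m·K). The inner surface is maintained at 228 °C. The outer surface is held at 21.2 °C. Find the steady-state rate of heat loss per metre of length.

Q' = 88.8 W/m

Resistance network (inner→outer):
  R'_titanium = ln(0.112/0.0939)/(2πk) = 0.1763/(2π·24.0) = 0.001169 m·K/W
  R'_mineral wool = ln(0.204/0.112)/(2πk) = 0.5996/(2π·0.0410) = 2.328 m·K/W
ΣR = 0.001169 + 2.328 = 2.329 m·K/W
Q' = ΔT/ΣR = (228 °C − 21.2 °C)/2.329 = 88.8 W/m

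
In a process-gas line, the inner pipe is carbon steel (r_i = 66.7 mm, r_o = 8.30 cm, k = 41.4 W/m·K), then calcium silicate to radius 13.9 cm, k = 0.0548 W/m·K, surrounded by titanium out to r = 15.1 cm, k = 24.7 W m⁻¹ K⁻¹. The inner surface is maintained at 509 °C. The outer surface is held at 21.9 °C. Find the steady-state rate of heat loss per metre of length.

Resistance network (inner→outer):
  R'_carbon steel = ln(0.0830/0.0667)/(2πk) = 0.2186/(2π·41.4) = 8.405×10^-4 m·K/W
  R'_calcium silicate = ln(0.139/0.0830)/(2πk) = 0.5156/(2π·0.0548) = 1.498 m·K/W
  R'_titanium = ln(0.151/0.139)/(2πk) = 0.08281/(2π·24.7) = 5.336×10^-4 m·K/W
ΣR = 8.405×10^-4 + 1.498 + 5.336×10^-4 = 1.499 m·K/W
Q' = ΔT/ΣR = (509 °C − 21.9 °C)/1.499 = 325 W/m

Q' = 325 W/m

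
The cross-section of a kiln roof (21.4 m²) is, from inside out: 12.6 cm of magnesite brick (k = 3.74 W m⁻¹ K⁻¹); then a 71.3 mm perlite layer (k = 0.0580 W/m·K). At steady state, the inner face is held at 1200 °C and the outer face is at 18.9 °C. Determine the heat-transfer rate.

Q = 20.0 kW

Treat each layer as a resistance in series:
  R_magnesite brick = L/(kA) = 0.126/(3.74·21.4) = 0.001574 K/W
  R_perlite = L/(kA) = 0.0713/(0.0580·21.4) = 0.05744 K/W
ΣR = 0.001574 + 0.05744 = 0.05901 K/W
Q = ΔT/ΣR = (1200 °C − 18.9 °C)/0.05901 = 20000 W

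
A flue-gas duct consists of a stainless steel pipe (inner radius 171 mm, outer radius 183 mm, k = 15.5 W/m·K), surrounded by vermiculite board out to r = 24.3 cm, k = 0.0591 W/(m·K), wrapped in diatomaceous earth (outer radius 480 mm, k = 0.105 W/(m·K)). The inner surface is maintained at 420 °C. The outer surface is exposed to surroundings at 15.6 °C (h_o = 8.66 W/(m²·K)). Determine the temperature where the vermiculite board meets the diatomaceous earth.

T = 252 °C

Resistance network (inner→outer):
  R'_stainless steel = ln(0.183/0.171)/(2πk) = 0.06782/(2π·15.5) = 6.964×10^-4 m·K/W
  R'_vermiculite board = ln(0.243/0.183)/(2πk) = 0.2836/(2π·0.0591) = 0.7637 m·K/W
  R'_diatomaceous earth = ln(0.480/0.243)/(2πk) = 0.6807/(2π·0.105) = 1.032 m·K/W
  R'_conv,out = 1/(2πr h) = 1/(2π·0.480·8.66) = 0.03829 m·K/W
ΣR = 6.964×10^-4 + 0.7637 + 1.032 + 0.03829 = 1.835 m·K/W
Q' = ΔT/ΣR = (420 °C − 15.6 °C)/1.835 = 220.4 W/m
From the inner boundary to the vermiculite board/diatomaceous earth interface, ΣR_partial = 0.7644 m·K/W.
T_interface = T_in − Q'·ΣR_partial = 420 °C − (220.4)(0.7644) = 252 °C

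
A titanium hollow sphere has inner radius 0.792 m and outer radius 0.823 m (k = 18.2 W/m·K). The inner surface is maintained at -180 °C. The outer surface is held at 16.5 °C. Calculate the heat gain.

Q = 9.45×10^5 W

Q = 4πk·ΔT/(1/r₁ − 1/r₂) = 4π × 18.2 × 196.5 / (1/0.792 − 1/0.823) = 9.45×10^5 W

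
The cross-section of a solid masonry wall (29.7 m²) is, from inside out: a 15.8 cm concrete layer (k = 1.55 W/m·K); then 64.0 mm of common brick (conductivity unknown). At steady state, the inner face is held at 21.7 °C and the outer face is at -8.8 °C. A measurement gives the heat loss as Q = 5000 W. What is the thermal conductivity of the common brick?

k = 0.808 W/m·K

ΣR = ΔT/Q = |21.7 − -8.8|/5000 = 0.006100 K/W
Known resistances:
  R_concrete = L/(kA) = 0.158/(1.55·29.7) = 0.003432 K/W
R_common brick = ΣR − ΣR_known = 0.006100 − 0.003432 = 0.002668 K/W
L/(kA) = 0.002668 ⇒ k = 0.0640/(0.002668·29.7) = 0.808 W/m·K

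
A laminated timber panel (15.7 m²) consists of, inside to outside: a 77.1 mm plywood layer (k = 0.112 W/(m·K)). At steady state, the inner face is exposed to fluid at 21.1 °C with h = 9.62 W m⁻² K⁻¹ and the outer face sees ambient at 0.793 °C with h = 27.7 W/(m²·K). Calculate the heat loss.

Treat each layer as a resistance in series:
  R_conv,in = 1/(hA) = 1/(9.62·15.7) = 0.006621 K/W
  R_plywood = L/(kA) = 0.0771/(0.112·15.7) = 0.04385 K/W
  R_conv,out = 1/(hA) = 1/(27.7·15.7) = 0.002299 K/W
ΣR = 0.006621 + 0.04385 + 0.002299 = 0.05277 K/W
Q = ΔT/ΣR = (21.1 °C − 0.793 °C)/0.05277 = 385 W

Q = 385 W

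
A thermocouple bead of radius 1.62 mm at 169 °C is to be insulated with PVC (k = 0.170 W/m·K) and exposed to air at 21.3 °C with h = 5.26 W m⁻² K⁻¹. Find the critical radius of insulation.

For a sphere, r_cr = 2k_ins/h = 2·0.170/5.26 = 0.0646 m = 6.46 cm

r_cr = 6.46 cm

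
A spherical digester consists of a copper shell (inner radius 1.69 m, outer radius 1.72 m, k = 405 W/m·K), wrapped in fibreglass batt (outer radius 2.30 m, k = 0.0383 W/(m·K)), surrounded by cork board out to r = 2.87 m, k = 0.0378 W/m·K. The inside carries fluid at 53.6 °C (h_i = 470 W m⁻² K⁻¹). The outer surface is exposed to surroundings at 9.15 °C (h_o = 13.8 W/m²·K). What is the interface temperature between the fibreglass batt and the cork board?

T = 25.8 °C

Series thermal resistances, inner to outer:
  R_conv,in = 1/(4πr²h) = 1/(4π·1.69²·470) = 5.928×10^-5 K/W
  R_copper = (1/1.69 − 1/1.72)/(4πk) = 0.01032/(4π·405) = 2.028×10^-6 K/W
  R_fibreglass batt = (1/1.72 − 1/2.30)/(4πk) = 0.1466/(4π·0.0383) = 0.3046 K/W
  R_cork board = (1/2.30 − 1/2.87)/(4πk) = 0.08635/(4π·0.0378) = 0.1818 K/W
  R_conv,out = 1/(4πr²h) = 1/(4π·2.87²·13.8) = 7.001×10^-4 K/W
ΣR = 5.928×10^-5 + 2.028×10^-6 + 0.3046 + 0.1818 + 7.001×10^-4 = 0.4872 K/W
Q = ΔT/ΣR = (53.6 °C − 9.15 °C)/0.4872 = 91.24 W
From the inner boundary to the fibreglass batt/cork board interface, ΣR_partial = 0.3047 K/W.
T_interface = T_in − Q·ΣR_partial = 53.6 °C − (91.24)(0.3047) = 25.8 °C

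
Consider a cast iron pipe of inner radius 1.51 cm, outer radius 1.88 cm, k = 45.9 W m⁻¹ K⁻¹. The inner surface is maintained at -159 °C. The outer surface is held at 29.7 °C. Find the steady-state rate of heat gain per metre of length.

Q' = 2πk·ΔT/ln(r₂/r₁) = 2π × 45.9 × 188.7 / ln(0.0188/0.0151) = 2.48×10^5 W/m

Q' = 2.48×10^5 W/m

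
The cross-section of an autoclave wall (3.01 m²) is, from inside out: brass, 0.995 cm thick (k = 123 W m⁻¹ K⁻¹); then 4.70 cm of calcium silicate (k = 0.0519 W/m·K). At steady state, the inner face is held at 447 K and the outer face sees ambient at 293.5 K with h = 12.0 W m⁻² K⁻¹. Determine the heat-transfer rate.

Q = 467 W

Treat each layer as a resistance in series:
  R_brass = L/(kA) = 0.00995/(123·3.01) = 2.688×10^-5 K/W
  R_calcium silicate = L/(kA) = 0.0470/(0.0519·3.01) = 0.3009 K/W
  R_conv,out = 1/(hA) = 1/(12.0·3.01) = 0.02769 K/W
ΣR = 2.688×10^-5 + 0.3009 + 0.02769 = 0.3286 K/W
Q = ΔT/ΣR = (447 K − 293.5 K)/0.3286 = 467 W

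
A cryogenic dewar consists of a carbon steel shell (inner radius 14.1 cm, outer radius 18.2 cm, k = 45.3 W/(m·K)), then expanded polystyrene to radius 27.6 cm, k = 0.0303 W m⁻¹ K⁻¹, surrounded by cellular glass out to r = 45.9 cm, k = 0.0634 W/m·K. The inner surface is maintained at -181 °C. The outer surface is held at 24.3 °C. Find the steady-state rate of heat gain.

Series thermal resistances, inner to outer:
  R_carbon steel = (1/0.141 − 1/0.182)/(4πk) = 1.598/(4π·45.3) = 0.002807 K/W
  R_expanded polystyrene = (1/0.182 − 1/0.276)/(4πk) = 1.871/(4π·0.0303) = 4.915 K/W
  R_cellular glass = (1/0.276 − 1/0.459)/(4πk) = 1.445/(4π·0.0634) = 1.813 K/W
ΣR = 0.002807 + 4.915 + 1.813 = 6.731 K/W
Q = ΔT/ΣR = (-181 °C − 24.3 °C)/6.731 = -30.5 W
(Negative Q ⇒ heat flows inward; heat gain = 30.5 W.)

Q = 30.5 W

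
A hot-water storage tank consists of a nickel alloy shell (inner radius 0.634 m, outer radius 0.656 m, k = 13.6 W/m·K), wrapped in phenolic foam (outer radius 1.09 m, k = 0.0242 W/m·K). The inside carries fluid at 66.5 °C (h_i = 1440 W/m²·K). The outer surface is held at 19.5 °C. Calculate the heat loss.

Series thermal resistances, inner to outer:
  R_conv,in = 1/(4πr²h) = 1/(4π·0.634²·1440) = 1.375×10^-4 K/W
  R_nickel alloy = (1/0.634 − 1/0.656)/(4πk) = 0.05290/(4π·13.6) = 3.095×10^-4 K/W
  R_phenolic foam = (1/0.656 − 1/1.09)/(4πk) = 0.6070/(4π·0.0242) = 1.996 K/W
ΣR = 1.375×10^-4 + 3.095×10^-4 + 1.996 = 1.996 K/W
Q = ΔT/ΣR = (66.5 °C − 19.5 °C)/1.996 = 23.5 W

Q = 23.5 W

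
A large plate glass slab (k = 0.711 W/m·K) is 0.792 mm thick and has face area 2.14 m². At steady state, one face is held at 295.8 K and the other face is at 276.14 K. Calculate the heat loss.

Q = 37.8 kW

Q = kA·ΔT/L = 0.711 × 2.14 × |295.8 K − 276.14 K| / 7.92×10^-4 = 37800 W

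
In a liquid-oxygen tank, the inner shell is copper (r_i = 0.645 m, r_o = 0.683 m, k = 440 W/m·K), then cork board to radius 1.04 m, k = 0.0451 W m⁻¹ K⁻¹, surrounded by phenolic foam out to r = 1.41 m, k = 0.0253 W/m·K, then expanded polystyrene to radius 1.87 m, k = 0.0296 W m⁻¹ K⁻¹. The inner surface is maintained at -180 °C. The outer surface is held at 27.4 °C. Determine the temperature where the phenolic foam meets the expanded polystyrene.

Resistance network (inner→outer):
  R_copper = (1/0.645 − 1/0.683)/(4πk) = 0.08626/(4π·440) = 1.560×10^-5 K/W
  R_cork board = (1/0.683 − 1/1.04)/(4πk) = 0.5026/(4π·0.0451) = 0.8868 K/W
  R_phenolic foam = (1/1.04 − 1/1.41)/(4πk) = 0.2523/(4π·0.0253) = 0.7936 K/W
  R_expanded polystyrene = (1/1.41 − 1/1.87)/(4πk) = 0.1745/(4π·0.0296) = 0.4690 K/W
ΣR = 1.560×10^-5 + 0.8868 + 0.7936 + 0.4690 = 2.149 K/W
Q = ΔT/ΣR = (-180 °C − 27.4 °C)/2.149 = -96.51 W
From the inner boundary to the phenolic foam/expanded polystyrene interface, ΣR_partial = 1.680 K/W.
T_interface = T_in − Q·ΣR_partial = -180 °C − (-96.51)(1.680) = -17.9 °C

T = -17.9 °C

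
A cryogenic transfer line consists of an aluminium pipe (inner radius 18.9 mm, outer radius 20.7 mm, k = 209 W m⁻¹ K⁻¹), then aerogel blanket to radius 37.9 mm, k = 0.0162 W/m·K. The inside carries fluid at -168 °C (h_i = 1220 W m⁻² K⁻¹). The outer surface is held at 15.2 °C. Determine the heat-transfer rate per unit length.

Q' = 30.8 W/m

Series thermal resistances, inner to outer:
  R'_conv,in = 1/(2πr h) = 1/(2π·0.0189·1220) = 0.006902 m·K/W
  R'_aluminium = ln(0.0207/0.0189)/(2πk) = 0.09097/(2π·209) = 6.928×10^-5 m·K/W
  R'_aerogel blanket = ln(0.0379/0.0207)/(2πk) = 0.6048/(2π·0.0162) = 5.942 m·K/W
ΣR = 0.006902 + 6.928×10^-5 + 5.942 = 5.949 m·K/W
Q' = ΔT/ΣR = (-168 °C − 15.2 °C)/5.949 = -30.8 W/m
(Negative Q' ⇒ heat flows inward; heat gain = 30.8 W/m.)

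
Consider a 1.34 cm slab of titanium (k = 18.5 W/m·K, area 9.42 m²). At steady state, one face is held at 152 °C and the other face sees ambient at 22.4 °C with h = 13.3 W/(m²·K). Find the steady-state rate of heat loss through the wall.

Resistance network (inner→outer):
  R_titanium = L/(kA) = 0.0134/(18.5·9.42) = 7.689×10^-5 K/W
  R_conv,out = 1/(hA) = 1/(13.3·9.42) = 0.007982 K/W
ΣR = 7.689×10^-5 + 0.007982 = 0.008059 K/W
Q = ΔT/ΣR = (152 °C − 22.4 °C)/0.008059 = 16100 W

Q = 16100 W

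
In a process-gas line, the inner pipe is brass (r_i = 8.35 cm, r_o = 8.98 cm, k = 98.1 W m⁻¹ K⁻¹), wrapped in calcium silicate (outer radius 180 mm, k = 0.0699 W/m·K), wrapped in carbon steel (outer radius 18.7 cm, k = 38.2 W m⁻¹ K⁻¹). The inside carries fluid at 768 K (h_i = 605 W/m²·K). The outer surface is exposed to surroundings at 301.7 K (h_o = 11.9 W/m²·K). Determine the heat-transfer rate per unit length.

Q' = 281 W/m

Series thermal resistances, inner to outer:
  R'_conv,in = 1/(2πr h) = 1/(2π·0.0835·605) = 0.003150 m·K/W
  R'_brass = ln(0.0898/0.0835)/(2πk) = 0.07274/(2π·98.1) = 1.180×10^-4 m·K/W
  R'_calcium silicate = ln(0.180/0.0898)/(2πk) = 0.6954/(2π·0.0699) = 1.583 m·K/W
  R'_carbon steel = ln(0.187/0.180)/(2πk) = 0.03815/(2π·38.2) = 1.590×10^-4 m·K/W
  R'_conv,out = 1/(2πr h) = 1/(2π·0.187·11.9) = 0.07152 m·K/W
ΣR = 0.003150 + 1.180×10^-4 + 1.583 + 1.590×10^-4 + 0.07152 = 1.658 m·K/W
Q' = ΔT/ΣR = (768 K − 301.7 K)/1.658 = 281 W/m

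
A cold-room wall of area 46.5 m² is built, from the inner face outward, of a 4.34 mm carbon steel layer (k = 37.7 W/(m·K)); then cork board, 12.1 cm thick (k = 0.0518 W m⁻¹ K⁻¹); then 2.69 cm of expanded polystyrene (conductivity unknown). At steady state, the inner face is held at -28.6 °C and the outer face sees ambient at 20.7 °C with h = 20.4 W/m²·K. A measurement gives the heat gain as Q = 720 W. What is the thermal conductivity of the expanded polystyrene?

ΣR = ΔT/Q = |-28.6 − 20.7|/720 = 0.06847 K/W
Known resistances:
  R_carbon steel = L/(kA) = 0.00434/(37.7·46.5) = 2.476×10^-6 K/W
  R_cork board = L/(kA) = 0.121/(0.0518·46.5) = 0.05023 K/W
  R_conv,out = 1/(hA) = 1/(20.4·46.5) = 0.001054 K/W
R_expanded polystyrene = ΣR − ΣR_known = 0.06847 − 0.05129 = 0.01718 K/W
L/(kA) = 0.01718 ⇒ k = 0.0269/(0.01718·46.5) = 0.0337 W/m·K

k = 0.0337 W/m·K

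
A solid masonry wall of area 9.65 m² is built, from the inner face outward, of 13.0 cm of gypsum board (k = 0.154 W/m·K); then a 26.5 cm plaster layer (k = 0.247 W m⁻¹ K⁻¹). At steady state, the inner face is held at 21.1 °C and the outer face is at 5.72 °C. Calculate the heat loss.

Resistance network (inner→outer):
  R_gypsum board = L/(kA) = 0.130/(0.154·9.65) = 0.08748 K/W
  R_plaster = L/(kA) = 0.265/(0.247·9.65) = 0.1112 K/W
ΣR = 0.08748 + 0.1112 = 0.1987 K/W
Q = ΔT/ΣR = (21.1 °C − 5.72 °C)/0.1987 = 77.4 W

Q = 77.4 W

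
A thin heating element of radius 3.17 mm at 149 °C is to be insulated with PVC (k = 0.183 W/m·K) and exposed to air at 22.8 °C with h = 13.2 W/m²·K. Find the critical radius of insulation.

r_cr = 1.39 cm

For a cylinder, r_cr = k_ins/h = 0.183/13.2 = 0.0139 m = 1.39 cm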